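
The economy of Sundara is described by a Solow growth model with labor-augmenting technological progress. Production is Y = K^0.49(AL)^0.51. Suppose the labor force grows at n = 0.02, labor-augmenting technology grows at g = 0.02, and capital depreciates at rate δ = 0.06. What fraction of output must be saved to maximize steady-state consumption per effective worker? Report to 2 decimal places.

n + g + δ = 0.02 + 0.02 + 0.06 = 0.1.
At the golden rule MPK = n+g+δ, and in any Cobb-Douglas steady state s = (n+g+δ)·k/y = MPK·k/y = capital's share 0.49.

s_gold = 0.49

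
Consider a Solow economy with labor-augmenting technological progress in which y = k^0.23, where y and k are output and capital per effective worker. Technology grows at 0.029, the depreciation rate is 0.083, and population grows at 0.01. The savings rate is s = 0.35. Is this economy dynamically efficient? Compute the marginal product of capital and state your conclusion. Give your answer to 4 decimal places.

The effective depreciation rate is n + g + δ = 0.01 + 0.029 + 0.083 = 0.122.
Steady-state k*: s·k^0.23 = 0.122·k gives k* = (0.35/0.122)^(1/0.77) ≈ 3.9303.
MPK = 0.23·3.9303^(-0.77) ≈ 0.0802.
MPK < n+g+δ = 0.122, so the economy is dynamically inefficient (over-saving).

dynamically inefficient; MPK ≈ 0.0802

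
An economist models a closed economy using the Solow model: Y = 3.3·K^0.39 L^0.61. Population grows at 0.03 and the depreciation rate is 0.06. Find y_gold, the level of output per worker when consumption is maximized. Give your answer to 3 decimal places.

The effective depreciation rate is n + δ = 0.03 + 0.06 = 0.09.
Golden rule sets MPK = n+δ: 0.39·3.3·k^(0.39−1) = 0.09, so k_gold = (0.39·3.3/0.09)^(1/0.61) ≈ 78.3418.
Output: y_gold = 3.3·k_gold^0.39 = 3.3·78.3418^0.39 ≈ 18.0789.

y_gold ≈ 18.079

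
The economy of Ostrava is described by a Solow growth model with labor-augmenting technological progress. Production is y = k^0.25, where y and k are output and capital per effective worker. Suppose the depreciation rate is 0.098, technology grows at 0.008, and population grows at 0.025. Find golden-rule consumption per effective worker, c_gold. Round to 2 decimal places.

c_gold ≈ 0.93

n + g + δ = 0.025 + 0.008 + 0.098 = 0.131.
Setting f'(k) = n+g+δ gives 0.25·k^(0.25−1) = 0.131, hence k_gold = (0.25/0.131)^(1/0.75) ≈ 2.3671.
y_gold = 2.3671^0.25 ≈ 1.2404.
c_gold = y_gold − (n+g+δ)·k_gold = 1.2404 − 0.131·2.3671 ≈ 0.9303.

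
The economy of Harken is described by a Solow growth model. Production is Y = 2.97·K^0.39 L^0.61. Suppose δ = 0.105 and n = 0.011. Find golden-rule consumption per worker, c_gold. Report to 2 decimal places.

c_gold ≈ 7.89

The effective depreciation rate is n + δ = 0.011 + 0.105 = 0.116.
At the golden rule the marginal product of capital equals n+δ: 0.39·2.97·k^(0.39−1) = 0.116. Solving, k_gold = (0.39·2.97/0.116)^(1/0.61) ≈ 43.4811.
y_gold = 2.97·43.4811^0.39 ≈ 12.9328.
c_gold = y_gold − (n+δ)·k_gold = 12.9328 − 0.116·43.4811 ≈ 7.8890.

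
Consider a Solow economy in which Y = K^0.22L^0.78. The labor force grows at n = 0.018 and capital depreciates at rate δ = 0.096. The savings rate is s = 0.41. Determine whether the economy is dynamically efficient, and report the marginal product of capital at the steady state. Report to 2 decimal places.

n + δ = 0.018 + 0.096 = 0.114.
Steady-state k*: s·k^0.22 = 0.114·k gives k* = (0.41/0.114)^(1/0.78) ≈ 5.1602.
MPK = 0.22·5.1602^(-0.78) ≈ 0.0612.
MPK < n+δ = 0.114, so the economy is dynamically inefficient (over-saving).

dynamically inefficient; MPK ≈ 0.06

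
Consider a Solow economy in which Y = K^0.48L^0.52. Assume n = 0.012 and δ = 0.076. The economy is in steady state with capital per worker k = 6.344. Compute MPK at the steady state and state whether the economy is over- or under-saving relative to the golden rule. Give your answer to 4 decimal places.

under-saving; MPK ≈ 0.1837

n + δ = 0.012 + 0.076 = 0.088.
MPK = 0.48·k^(0.48−1) = 0.48·6.344^(-0.52) ≈ 0.1837.
MPK > 0.088, so the economy is dynamically efficient (under-saving).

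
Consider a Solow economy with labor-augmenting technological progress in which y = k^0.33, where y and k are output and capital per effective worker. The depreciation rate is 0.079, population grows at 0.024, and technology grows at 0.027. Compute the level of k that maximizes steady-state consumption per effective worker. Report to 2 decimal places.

n + g + δ = 0.024 + 0.027 + 0.079 = 0.13.
Golden rule sets MPK = n+g+δ: 0.33·k^(0.33−1) = 0.13, so k_gold = (0.33/0.13)^(1/0.67) ≈ 4.0164.

k_gold ≈ 4.02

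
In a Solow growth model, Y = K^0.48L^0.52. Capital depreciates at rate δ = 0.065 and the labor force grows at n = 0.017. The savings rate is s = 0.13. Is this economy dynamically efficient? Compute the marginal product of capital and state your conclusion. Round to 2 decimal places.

n + δ = 0.017 + 0.065 = 0.082.
Steady-state k*: s·k^0.48 = 0.082·k gives k* = (0.13/0.082)^(1/0.52) ≈ 2.4259.
MPK = 0.48·2.4259^(-0.52) ≈ 0.3028.
MPK > n+δ = 0.082, so the economy is dynamically efficient (under-saving).

dynamically efficient; MPK ≈ 0.30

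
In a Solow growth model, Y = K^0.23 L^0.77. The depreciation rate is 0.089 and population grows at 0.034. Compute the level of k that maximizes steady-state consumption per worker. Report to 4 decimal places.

k_gold ≈ 2.2543

The effective depreciation rate is n + δ = 0.034 + 0.089 = 0.123.
Setting f'(k) = n+δ gives 0.23·k^(0.23−1) = 0.123, hence k_gold = (0.23/0.123)^(1/0.77) ≈ 2.2543.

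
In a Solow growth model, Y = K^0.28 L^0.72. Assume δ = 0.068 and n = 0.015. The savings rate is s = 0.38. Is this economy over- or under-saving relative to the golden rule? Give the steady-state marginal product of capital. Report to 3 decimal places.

over-saving; MPK ≈ 0.061

The effective depreciation rate is n + δ = 0.015 + 0.068 = 0.083.
Steady-state k*: s·k^0.28 = 0.083·k gives k* = (0.38/0.083)^(1/0.72) ≈ 8.2727.
MPK = 0.28·8.2727^(-0.72) ≈ 0.0612.
MPK < n+δ = 0.083, so the economy is dynamically inefficient (over-saving).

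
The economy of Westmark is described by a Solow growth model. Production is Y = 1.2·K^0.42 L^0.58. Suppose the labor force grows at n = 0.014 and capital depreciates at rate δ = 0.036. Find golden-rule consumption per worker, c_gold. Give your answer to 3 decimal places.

c_gold ≈ 3.709

n + δ = 0.014 + 0.036 = 0.05.
Setting f'(k) = n+δ gives 0.42·1.2·k^(0.42−1) = 0.05, hence k_gold = (0.42·1.2/0.05)^(1/0.58) ≈ 53.7161.
y_gold = 1.2·53.7161^0.42 ≈ 6.3948.
c_gold = y_gold − (n+δ)·k_gold = 6.3948 − 0.05·53.7161 ≈ 3.7090.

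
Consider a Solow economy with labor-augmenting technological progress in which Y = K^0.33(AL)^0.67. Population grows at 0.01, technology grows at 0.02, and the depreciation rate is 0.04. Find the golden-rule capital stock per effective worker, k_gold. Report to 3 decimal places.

k_gold ≈ 10.118

The effective depreciation rate is n + g + δ = 0.01 + 0.02 + 0.04 = 0.07.
Setting f'(k) = n+g+δ gives 0.33·k^(0.33−1) = 0.07, hence k_gold = (0.33/0.07)^(1/0.67) ≈ 10.1181.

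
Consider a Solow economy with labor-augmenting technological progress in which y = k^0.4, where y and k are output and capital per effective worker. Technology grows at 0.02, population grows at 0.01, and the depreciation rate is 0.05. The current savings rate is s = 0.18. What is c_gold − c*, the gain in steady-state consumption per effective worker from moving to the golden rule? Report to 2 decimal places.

Break-even investment rate: n + g + δ = 0.01 + 0.02 + 0.05 = 0.08.
Current steady state (s = 0.18): k* = (0.18/0.08)^(1/0.6) ≈ 3.8634, y* = 3.8634^0.4 ≈ 1.7171, c* = (1−0.18)·1.7171 ≈ 1.4080.
At the golden rule the marginal product of capital equals n+g+δ: 0.4·k^(0.4−1) = 0.08. Solving, k_gold = (0.4/0.08)^(1/0.6) ≈ 14.6201.
y_gold = 14.6201^0.4 ≈ 2.9240, c_gold = y_gold − 0.08·k_gold ≈ 1.7544.
Gain: Δc = 1.7544 − 1.4080 ≈ 0.3464.

Δc ≈ 0.35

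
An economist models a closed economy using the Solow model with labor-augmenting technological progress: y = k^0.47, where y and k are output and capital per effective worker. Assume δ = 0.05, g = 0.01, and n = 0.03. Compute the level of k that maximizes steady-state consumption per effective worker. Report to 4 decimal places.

k_gold ≈ 22.6175

Capital per effective worker breaks even when investment replaces (n + g + δ)·k; here n + g + δ = 0.09.
At the golden rule the marginal product of capital equals n+g+δ: 0.47·k^(0.47−1) = 0.09. Solving, k_gold = (0.47/0.09)^(1/0.53) ≈ 22.6175.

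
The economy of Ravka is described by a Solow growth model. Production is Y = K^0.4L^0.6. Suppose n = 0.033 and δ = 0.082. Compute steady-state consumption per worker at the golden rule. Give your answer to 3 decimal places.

c_gold ≈ 1.377

Capital per worker breaks even when investment replaces (n + δ)·k; here n + δ = 0.115.
Golden rule sets MPK = n+δ: 0.4·k^(0.4−1) = 0.115, so k_gold = (0.4/0.115)^(1/0.6) ≈ 7.9849.
y_gold = 7.9849^0.4 ≈ 2.2957.
c_gold = y_gold − (n+δ)·k_gold = 2.2957 − 0.115·7.9849 ≈ 1.3774.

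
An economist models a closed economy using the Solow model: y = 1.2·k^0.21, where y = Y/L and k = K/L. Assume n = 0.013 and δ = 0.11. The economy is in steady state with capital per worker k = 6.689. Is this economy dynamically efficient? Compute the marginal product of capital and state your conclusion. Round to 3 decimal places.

Break-even investment rate: n + δ = 0.013 + 0.11 = 0.123.
MPK = 0.21·1.2·k^(0.21−1) = 0.21·1.2·6.689^(-0.79) ≈ 0.0562.
MPK < 0.123, so the economy is dynamically inefficient (over-saving).

dynamically inefficient; MPK ≈ 0.056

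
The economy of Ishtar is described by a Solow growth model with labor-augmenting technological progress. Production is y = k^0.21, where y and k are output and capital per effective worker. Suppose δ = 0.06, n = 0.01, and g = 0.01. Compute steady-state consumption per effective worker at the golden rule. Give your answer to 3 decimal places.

c_gold ≈ 1.021

n + g + δ = 0.01 + 0.01 + 0.06 = 0.08.
Golden rule sets MPK = n+g+δ: 0.21·k^(0.21−1) = 0.08, so k_gold = (0.21/0.08)^(1/0.79) ≈ 3.3927.
y_gold = 3.3927^0.21 ≈ 1.2925.
c_gold = y_gold − (n+g+δ)·k_gold = 1.2925 − 0.08·3.3927 ≈ 1.0210.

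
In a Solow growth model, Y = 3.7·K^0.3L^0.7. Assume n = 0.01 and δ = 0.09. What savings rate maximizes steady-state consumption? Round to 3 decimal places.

Break-even investment rate: n + δ = 0.01 + 0.09 = 0.1.
At the golden rule MPK = n+δ, and in any Cobb-Douglas steady state s = (n+δ)·k/y = MPK·k/y = capital's share 0.3.

s_gold = 0.300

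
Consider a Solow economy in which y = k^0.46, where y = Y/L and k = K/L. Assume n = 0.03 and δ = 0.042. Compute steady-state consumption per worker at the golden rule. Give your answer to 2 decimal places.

n + δ = 0.03 + 0.042 = 0.072.
Maximizing c = f(k) − (n+δ)·k gives f'(k) = n+δ, i.e. 0.46·k^(0.46−1) = 0.072, so k_gold = (0.46/0.072)^(1/0.54) ≈ 31.0119.
y_gold = 31.0119^0.46 ≈ 4.8540.
c_gold = y_gold − (n+δ)·k_gold = 4.8540 − 0.072·31.0119 ≈ 2.6212.

c_gold ≈ 2.62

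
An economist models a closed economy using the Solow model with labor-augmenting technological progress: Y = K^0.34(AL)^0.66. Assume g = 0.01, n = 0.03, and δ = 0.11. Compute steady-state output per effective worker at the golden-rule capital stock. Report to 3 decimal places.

Break-even investment rate: n + g + δ = 0.03 + 0.01 + 0.11 = 0.15.
Setting f'(k) = n+g+δ gives 0.34·k^(0.34−1) = 0.15, hence k_gold = (0.34/0.15)^(1/0.66) ≈ 3.4551.
Output: y_gold = k_gold^0.34 = 3.4551^0.34 ≈ 1.5243.

y_gold ≈ 1.524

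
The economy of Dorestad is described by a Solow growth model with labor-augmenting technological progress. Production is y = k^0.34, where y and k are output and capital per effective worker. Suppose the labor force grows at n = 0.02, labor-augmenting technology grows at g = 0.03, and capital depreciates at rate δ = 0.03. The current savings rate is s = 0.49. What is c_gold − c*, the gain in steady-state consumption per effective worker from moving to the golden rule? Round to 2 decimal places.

Δc ≈ 0.09

Break-even investment rate: n + g + δ = 0.02 + 0.03 + 0.03 = 0.08.
Current steady state (s = 0.49): k* = (0.49/0.08)^(1/0.66) ≈ 15.5806, y* = 15.5806^0.34 ≈ 2.5438, c* = (1−0.49)·2.5438 ≈ 1.2973.
Golden rule sets MPK = n+g+δ: 0.34·k^(0.34−1) = 0.08, so k_gold = (0.34/0.08)^(1/0.66) ≈ 8.9558.
y_gold = 8.9558^0.34 ≈ 2.1072, c_gold = y_gold − 0.08·k_gold ≈ 1.3908.
Gain: Δc = 1.3908 − 1.2973 ≈ 0.0935.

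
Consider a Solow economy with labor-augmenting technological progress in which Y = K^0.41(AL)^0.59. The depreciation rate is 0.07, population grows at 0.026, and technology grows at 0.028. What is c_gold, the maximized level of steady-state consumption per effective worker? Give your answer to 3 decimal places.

Capital per effective worker breaks even when investment replaces (n + g + δ)·k; here n + g + δ = 0.124.
Setting f'(k) = n+g+δ gives 0.41·k^(0.41−1) = 0.124, hence k_gold = (0.41/0.124)^(1/0.59) ≈ 7.5906.
y_gold = 7.5906^0.41 ≈ 2.2957.
c_gold = y_gold − (n+g+δ)·k_gold = 2.2957 − 0.124·7.5906 ≈ 1.3545.

c_gold ≈ 1.354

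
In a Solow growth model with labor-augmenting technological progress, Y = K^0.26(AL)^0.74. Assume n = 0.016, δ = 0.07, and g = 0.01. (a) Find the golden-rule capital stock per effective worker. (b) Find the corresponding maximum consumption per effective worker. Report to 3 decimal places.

(a) k_gold ≈ 3.844; (b) c_gold ≈ 1.050

Break-even investment rate: n + g + δ = 0.016 + 0.01 + 0.07 = 0.096.
Maximizing c = f(k) − (n+g+δ)·k gives f'(k) = n+g+δ, i.e. 0.26·k^(0.26−1) = 0.096, so k_gold = (0.26/0.096)^(1/0.74) ≈ 3.8436.
y_gold = 3.8436^0.26 ≈ 1.4192; c_gold = y_gold − 0.096·k_gold ≈ 1.0502.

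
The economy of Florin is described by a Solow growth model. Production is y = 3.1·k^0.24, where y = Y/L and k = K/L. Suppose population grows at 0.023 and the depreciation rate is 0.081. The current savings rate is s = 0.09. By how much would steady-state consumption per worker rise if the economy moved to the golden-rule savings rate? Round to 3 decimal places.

Δc ≈ 0.533

The effective depreciation rate is n + δ = 0.023 + 0.081 = 0.104.
Current steady state (s = 0.09): k* = (0.09·3.1/0.104)^(1/0.76) ≈ 3.6636, y* = 3.1·3.6636^0.24 ≈ 4.2335, c* = (1−0.09)·4.2335 ≈ 3.8525.
At the golden rule the marginal product of capital equals n+δ: 0.24·3.1·k^(0.24−1) = 0.104. Solving, k_gold = (0.24·3.1/0.104)^(1/0.76) ≈ 13.3166.
y_gold = 3.1·13.3166^0.24 ≈ 5.7705, c_gold = y_gold − 0.104·k_gold ≈ 4.3856.
Gain: Δc = 4.3856 − 3.8525 ≈ 0.5331.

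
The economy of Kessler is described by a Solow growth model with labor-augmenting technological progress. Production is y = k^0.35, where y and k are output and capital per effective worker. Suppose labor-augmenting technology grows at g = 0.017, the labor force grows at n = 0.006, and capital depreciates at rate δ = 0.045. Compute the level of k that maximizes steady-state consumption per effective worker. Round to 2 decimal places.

k_gold ≈ 12.44

Capital per effective worker breaks even when investment replaces (n + g + δ)·k; here n + g + δ = 0.068.
Golden rule sets MPK = n+g+δ: 0.35·k^(0.35−1) = 0.068, so k_gold = (0.35/0.068)^(1/0.65) ≈ 12.4367.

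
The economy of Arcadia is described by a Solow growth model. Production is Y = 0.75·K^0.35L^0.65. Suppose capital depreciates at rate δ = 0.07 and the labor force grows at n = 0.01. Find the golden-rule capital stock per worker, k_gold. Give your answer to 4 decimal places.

Capital per worker breaks even when investment replaces (n + δ)·k; here n + δ = 0.08.
Golden rule sets MPK = n+δ: 0.35·0.75·k^(0.35−1) = 0.08, so k_gold = (0.35·0.75/0.08)^(1/0.65) ≈ 6.2217.

k_gold ≈ 6.2217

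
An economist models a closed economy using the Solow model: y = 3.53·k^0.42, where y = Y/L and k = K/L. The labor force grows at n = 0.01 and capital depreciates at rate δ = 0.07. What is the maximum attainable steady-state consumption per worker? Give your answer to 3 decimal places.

Capital per worker breaks even when investment replaces (n + δ)·k; here n + δ = 0.08.
Golden rule sets MPK = n+δ: 0.42·3.53·k^(0.42−1) = 0.08, so k_gold = (0.42·3.53/0.08)^(1/0.58) ≈ 153.4946.
y_gold = 3.53·153.4946^0.42 ≈ 29.2371.
c_gold = y_gold − (n+δ)·k_gold = 29.2371 − 0.08·153.4946 ≈ 16.9575.

c_gold ≈ 16.957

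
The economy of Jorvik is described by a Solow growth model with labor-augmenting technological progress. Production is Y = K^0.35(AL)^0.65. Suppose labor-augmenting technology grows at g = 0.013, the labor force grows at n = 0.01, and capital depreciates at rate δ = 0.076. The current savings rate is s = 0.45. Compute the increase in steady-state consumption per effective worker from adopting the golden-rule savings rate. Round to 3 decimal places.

n + g + δ = 0.01 + 0.013 + 0.076 = 0.099.
Current steady state (s = 0.45): k* = (0.45/0.099)^(1/0.65) ≈ 10.2721, y* = 10.2721^0.35 ≈ 2.2599, c* = (1−0.45)·2.2599 ≈ 1.2429.
Setting f'(k) = n+g+δ gives 0.35·k^(0.35−1) = 0.099, hence k_gold = (0.35/0.099)^(1/0.65) ≈ 6.9782.
y_gold = 6.9782^0.35 ≈ 1.9738, c_gold = y_gold − 0.099·k_gold ≈ 1.2830.
Gain: Δc = 1.2830 − 1.2429 ≈ 0.0401.

Δc ≈ 0.040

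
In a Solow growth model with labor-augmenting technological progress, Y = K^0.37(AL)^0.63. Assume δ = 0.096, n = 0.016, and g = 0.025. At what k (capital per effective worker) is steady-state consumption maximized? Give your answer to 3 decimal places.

The effective depreciation rate is n + g + δ = 0.016 + 0.025 + 0.096 = 0.137.
Maximizing c = f(k) − (n+g+δ)·k gives f'(k) = n+g+δ, i.e. 0.37·k^(0.37−1) = 0.137, so k_gold = (0.37/0.137)^(1/0.63) ≈ 4.8405.

k_gold ≈ 4.841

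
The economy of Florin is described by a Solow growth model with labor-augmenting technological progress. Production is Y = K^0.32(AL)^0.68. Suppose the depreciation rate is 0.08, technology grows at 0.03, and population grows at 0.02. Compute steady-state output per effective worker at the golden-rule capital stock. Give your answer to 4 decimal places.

The effective depreciation rate is n + g + δ = 0.02 + 0.03 + 0.08 = 0.13.
Maximizing c = f(k) − (n+g+δ)·k gives f'(k) = n+g+δ, i.e. 0.32·k^(0.32−1) = 0.13, so k_gold = (0.32/0.13)^(1/0.68) ≈ 3.7610.
Output: y_gold = k_gold^0.32 = 3.7610^0.32 ≈ 1.5279.

y_gold ≈ 1.5279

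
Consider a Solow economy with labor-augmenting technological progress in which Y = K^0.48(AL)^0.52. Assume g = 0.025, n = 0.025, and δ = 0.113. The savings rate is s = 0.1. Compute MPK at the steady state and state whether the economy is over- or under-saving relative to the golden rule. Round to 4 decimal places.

n + g + δ = 0.025 + 0.025 + 0.113 = 0.163.
Steady-state k*: s·k^0.48 = 0.163·k gives k* = (0.1/0.163)^(1/0.52) ≈ 0.3908.
MPK = 0.48·0.3908^(-0.52) ≈ 0.7824.
MPK > n+g+δ = 0.163, so the economy is dynamically efficient (under-saving).

under-saving; MPK ≈ 0.7824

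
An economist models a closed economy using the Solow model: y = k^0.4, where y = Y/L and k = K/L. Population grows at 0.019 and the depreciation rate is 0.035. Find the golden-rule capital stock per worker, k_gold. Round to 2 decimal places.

n + δ = 0.019 + 0.035 = 0.054.
Maximizing c = f(k) − (n+δ)·k gives f'(k) = n+δ, i.e. 0.4·k^(0.4−1) = 0.054, so k_gold = (0.4/0.054)^(1/0.6) ≈ 28.1478.

k_gold ≈ 28.15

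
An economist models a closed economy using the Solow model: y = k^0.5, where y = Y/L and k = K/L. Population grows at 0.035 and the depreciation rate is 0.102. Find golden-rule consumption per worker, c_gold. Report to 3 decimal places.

c_gold ≈ 1.825

The effective depreciation rate is n + δ = 0.035 + 0.102 = 0.137.
Setting f'(k) = n+δ gives 0.5·k^(0.5−1) = 0.137, hence k_gold = (0.5/0.137)^(1/0.5) ≈ 13.3198.
y_gold = 13.3198^0.5 ≈ 3.6496.
c_gold = y_gold − (n+δ)·k_gold = 3.6496 − 0.137·13.3198 ≈ 1.8248.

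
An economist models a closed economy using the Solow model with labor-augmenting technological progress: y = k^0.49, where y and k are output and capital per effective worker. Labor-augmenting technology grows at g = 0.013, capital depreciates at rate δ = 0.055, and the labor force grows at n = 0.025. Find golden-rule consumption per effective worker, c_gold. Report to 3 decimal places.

c_gold ≈ 2.518

Capital per effective worker breaks even when investment replaces (n + g + δ)·k; here n + g + δ = 0.093.
Setting f'(k) = n+g+δ gives 0.49·k^(0.49−1) = 0.093, hence k_gold = (0.49/0.093)^(1/0.51) ≈ 26.0090.
y_gold = 26.0090^0.49 ≈ 4.9364.
c_gold = y_gold − (n+g+δ)·k_gold = 4.9364 − 0.093·26.0090 ≈ 2.5176.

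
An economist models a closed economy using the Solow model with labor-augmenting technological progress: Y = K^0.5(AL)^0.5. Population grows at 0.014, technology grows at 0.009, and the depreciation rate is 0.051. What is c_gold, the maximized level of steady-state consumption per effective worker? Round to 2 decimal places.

c_gold ≈ 3.38

The effective depreciation rate is n + g + δ = 0.014 + 0.009 + 0.051 = 0.074.
Setting f'(k) = n+g+δ gives 0.5·k^(0.5−1) = 0.074, hence k_gold = (0.5/0.074)^(1/0.5) ≈ 45.6538.
y_gold = 45.6538^0.5 ≈ 6.7568.
c_gold = y_gold − (n+g+δ)·k_gold = 6.7568 − 0.074·45.6538 ≈ 3.3784.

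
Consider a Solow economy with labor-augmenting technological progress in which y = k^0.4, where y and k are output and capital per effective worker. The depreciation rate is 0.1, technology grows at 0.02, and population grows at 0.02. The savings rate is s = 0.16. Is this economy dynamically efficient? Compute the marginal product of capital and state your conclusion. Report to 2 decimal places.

dynamically efficient; MPK ≈ 0.35

n + g + δ = 0.02 + 0.02 + 0.1 = 0.14.
Steady-state k*: s·k^0.4 = 0.14·k gives k* = (0.16/0.14)^(1/0.6) ≈ 1.2493.
MPK = 0.4·1.2493^(-0.6) ≈ 0.3500.
MPK > n+g+δ = 0.14, so the economy is dynamically efficient (under-saving).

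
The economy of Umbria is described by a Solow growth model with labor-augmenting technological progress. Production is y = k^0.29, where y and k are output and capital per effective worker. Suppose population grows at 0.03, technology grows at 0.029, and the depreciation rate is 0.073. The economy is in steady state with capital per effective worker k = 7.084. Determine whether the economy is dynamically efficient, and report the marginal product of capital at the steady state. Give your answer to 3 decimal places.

The effective depreciation rate is n + g + δ = 0.03 + 0.029 + 0.073 = 0.132.
MPK = 0.29·k^(0.29−1) = 0.29·7.084^(-0.71) ≈ 0.0722.
MPK < 0.132, so the economy is dynamically inefficient (over-saving).

dynamically inefficient; MPK ≈ 0.072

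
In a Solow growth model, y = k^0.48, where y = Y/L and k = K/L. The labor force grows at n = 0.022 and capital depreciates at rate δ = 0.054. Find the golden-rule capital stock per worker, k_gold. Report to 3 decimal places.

n + δ = 0.022 + 0.054 = 0.076.
Golden rule sets MPK = n+δ: 0.48·k^(0.48−1) = 0.076, so k_gold = (0.48/0.076)^(1/0.52) ≈ 34.6166.

k_gold ≈ 34.617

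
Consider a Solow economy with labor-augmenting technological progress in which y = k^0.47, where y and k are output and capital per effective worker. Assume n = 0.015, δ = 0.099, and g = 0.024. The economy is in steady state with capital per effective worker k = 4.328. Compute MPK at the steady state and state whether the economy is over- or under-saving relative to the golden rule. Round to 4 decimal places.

The effective depreciation rate is n + g + δ = 0.015 + 0.024 + 0.099 = 0.138.
MPK = 0.47·k^(0.47−1) = 0.47·4.328^(-0.53) ≈ 0.2162.
MPK > 0.138, so the economy is dynamically efficient (under-saving).

under-saving; MPK ≈ 0.2162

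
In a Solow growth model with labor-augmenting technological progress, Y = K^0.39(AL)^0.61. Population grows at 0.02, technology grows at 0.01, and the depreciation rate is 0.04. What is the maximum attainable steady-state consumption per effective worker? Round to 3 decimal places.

n + g + δ = 0.02 + 0.01 + 0.04 = 0.07.
Setting f'(k) = n+g+δ gives 0.39·k^(0.39−1) = 0.07, hence k_gold = (0.39/0.07)^(1/0.61) ≈ 16.7069.
y_gold = 16.7069^0.39 ≈ 2.9987.
c_gold = y_gold − (n+g+δ)·k_gold = 2.9987 − 0.07·16.7069 ≈ 1.8292.

c_gold ≈ 1.829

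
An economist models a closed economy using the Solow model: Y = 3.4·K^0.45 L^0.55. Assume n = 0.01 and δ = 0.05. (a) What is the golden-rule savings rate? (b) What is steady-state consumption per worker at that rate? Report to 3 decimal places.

(a) s_gold = 0.450; (b) c_gold ≈ 26.463

Break-even investment rate: n + δ = 0.01 + 0.05 = 0.06.
For Cobb-Douglas, s_gold equals capital's share: s_gold = 0.45.
Maximizing c = f(k) − (n+δ)·k gives f'(k) = n+δ, i.e. 0.45·3.4·k^(0.45−1) = 0.06, so k_gold = (0.45·3.4/0.06)^(1/0.55) ≈ 360.8658.
y_gold = 3.4·360.8658^0.45 ≈ 48.1154; c_gold = (1−0.45)·y_gold ≈ 26.4635.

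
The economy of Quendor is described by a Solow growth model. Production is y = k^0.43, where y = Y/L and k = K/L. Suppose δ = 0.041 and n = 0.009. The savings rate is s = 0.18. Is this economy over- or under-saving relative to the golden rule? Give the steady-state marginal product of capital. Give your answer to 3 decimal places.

under-saving; MPK ≈ 0.119

n + δ = 0.009 + 0.041 = 0.05.
Steady-state k*: s·k^0.43 = 0.05·k gives k* = (0.18/0.05)^(1/0.57) ≈ 9.4617.
MPK = 0.43·9.4617^(-0.57) ≈ 0.1194.
MPK > n+δ = 0.05, so the economy is dynamically efficient (under-saving).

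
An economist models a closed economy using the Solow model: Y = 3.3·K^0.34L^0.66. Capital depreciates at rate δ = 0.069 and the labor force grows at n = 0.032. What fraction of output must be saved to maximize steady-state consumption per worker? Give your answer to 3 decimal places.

s_gold = 0.340

Break-even investment rate: n + δ = 0.032 + 0.069 = 0.101.
At the golden rule MPK = n+δ, and in any Cobb-Douglas steady state s = (n+δ)·k/y = MPK·k/y = capital's share 0.34.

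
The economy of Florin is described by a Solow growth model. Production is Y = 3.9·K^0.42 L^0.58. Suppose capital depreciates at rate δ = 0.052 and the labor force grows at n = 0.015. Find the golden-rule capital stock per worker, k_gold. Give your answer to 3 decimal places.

The effective depreciation rate is n + δ = 0.015 + 0.052 = 0.067.
Golden rule sets MPK = n+δ: 0.42·3.9·k^(0.42−1) = 0.067, so k_gold = (0.42·3.9/0.067)^(1/0.58) ≈ 247.4661.

k_gold ≈ 247.466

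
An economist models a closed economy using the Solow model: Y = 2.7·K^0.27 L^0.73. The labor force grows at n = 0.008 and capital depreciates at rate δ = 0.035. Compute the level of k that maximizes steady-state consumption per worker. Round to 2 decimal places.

Break-even investment rate: n + δ = 0.008 + 0.035 = 0.043.
At the golden rule the marginal product of capital equals n+δ: 0.27·2.7·k^(0.27−1) = 0.043. Solving, k_gold = (0.27·2.7/0.043)^(1/0.73) ≈ 48.2966.

k_gold ≈ 48.30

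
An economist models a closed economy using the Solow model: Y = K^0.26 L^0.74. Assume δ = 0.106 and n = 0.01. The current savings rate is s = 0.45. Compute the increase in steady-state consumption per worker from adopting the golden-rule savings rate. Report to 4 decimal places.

Δc ≈ 0.0971

Capital per worker breaks even when investment replaces (n + δ)·k; here n + δ = 0.116.
Current steady state (s = 0.45): k* = (0.45/0.116)^(1/0.74) ≈ 6.2462, y* = 6.2462^0.26 ≈ 1.6101, c* = (1−0.45)·1.6101 ≈ 0.8856.
At the golden rule the marginal product of capital equals n+δ: 0.26·k^(0.26−1) = 0.116. Solving, k_gold = (0.26/0.116)^(1/0.74) ≈ 2.9762.
y_gold = 2.9762^0.26 ≈ 1.3279, c_gold = y_gold − 0.116·k_gold ≈ 0.9826.
Gain: Δc = 0.9826 − 0.8856 ≈ 0.0971.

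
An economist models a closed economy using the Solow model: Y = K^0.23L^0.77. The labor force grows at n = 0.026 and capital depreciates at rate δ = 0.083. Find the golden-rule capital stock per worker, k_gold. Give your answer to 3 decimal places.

k_gold ≈ 2.637

Capital per worker breaks even when investment replaces (n + δ)·k; here n + δ = 0.109.
At the golden rule the marginal product of capital equals n+δ: 0.23·k^(0.23−1) = 0.109. Solving, k_gold = (0.23/0.109)^(1/0.77) ≈ 2.6374.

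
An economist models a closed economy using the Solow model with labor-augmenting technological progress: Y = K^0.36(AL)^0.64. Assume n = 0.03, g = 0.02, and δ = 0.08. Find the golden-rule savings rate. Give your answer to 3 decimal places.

s_gold = 0.360

n + g + δ = 0.03 + 0.02 + 0.08 = 0.13.
At the golden rule MPK = n+g+δ, and in any Cobb-Douglas steady state s = (n+g+δ)·k/y = MPK·k/y = capital's share 0.36.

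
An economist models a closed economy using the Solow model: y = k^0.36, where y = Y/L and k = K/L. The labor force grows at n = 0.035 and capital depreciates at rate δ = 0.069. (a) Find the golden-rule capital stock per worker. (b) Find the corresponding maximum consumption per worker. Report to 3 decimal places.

The effective depreciation rate is n + δ = 0.035 + 0.069 = 0.104.
Setting f'(k) = n+δ gives 0.36·k^(0.36−1) = 0.104, hence k_gold = (0.36/0.104)^(1/0.64) ≈ 6.9600.
y_gold = 6.9600^0.36 ≈ 2.0107; c_gold = y_gold − 0.104·k_gold ≈ 1.2868.

(a) k_gold ≈ 6.960; (b) c_gold ≈ 1.287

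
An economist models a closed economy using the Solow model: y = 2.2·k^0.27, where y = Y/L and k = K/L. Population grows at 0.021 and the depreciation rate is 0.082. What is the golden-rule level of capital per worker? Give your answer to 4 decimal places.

Break-even investment rate: n + δ = 0.021 + 0.082 = 0.103.
Golden rule sets MPK = n+δ: 0.27·2.2·k^(0.27−1) = 0.103, so k_gold = (0.27·2.2/0.103)^(1/0.73) ≈ 11.0254.

k_gold ≈ 11.0254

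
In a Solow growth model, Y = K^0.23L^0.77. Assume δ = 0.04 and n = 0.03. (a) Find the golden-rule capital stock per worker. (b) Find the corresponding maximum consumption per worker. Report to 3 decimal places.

The effective depreciation rate is n + δ = 0.03 + 0.04 = 0.07.
Setting f'(k) = n+δ gives 0.23·k^(0.23−1) = 0.07, hence k_gold = (0.23/0.07)^(1/0.77) ≈ 4.6876.
y_gold = 4.6876^0.23 ≈ 1.4267; c_gold = y_gold − 0.07·k_gold ≈ 1.0985.

(a) k_gold ≈ 4.688; (b) c_gold ≈ 1.099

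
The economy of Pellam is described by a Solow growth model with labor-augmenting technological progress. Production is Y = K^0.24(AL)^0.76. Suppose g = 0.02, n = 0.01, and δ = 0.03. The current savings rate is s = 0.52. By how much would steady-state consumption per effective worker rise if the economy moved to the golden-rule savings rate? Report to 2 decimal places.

Break-even investment rate: n + g + δ = 0.01 + 0.02 + 0.03 = 0.06.
Current steady state (s = 0.52): k* = (0.52/0.06)^(1/0.76) ≈ 17.1402, y* = 17.1402^0.24 ≈ 1.9777, c* = (1−0.52)·1.9777 ≈ 0.9493.
Maximizing c = f(k) − (n+g+δ)·k gives f'(k) = n+g+δ, i.e. 0.24·k^(0.24−1) = 0.06, so k_gold = (0.24/0.06)^(1/0.76) ≈ 6.1970.
y_gold = 6.1970^0.24 ≈ 1.5493, c_gold = y_gold − 0.06·k_gold ≈ 1.1774.
Gain: Δc = 1.1774 − 0.9493 ≈ 0.2281.

Δc ≈ 0.23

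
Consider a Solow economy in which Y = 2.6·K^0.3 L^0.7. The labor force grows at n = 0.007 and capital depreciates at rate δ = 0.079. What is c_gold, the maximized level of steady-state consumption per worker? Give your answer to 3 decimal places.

c_gold ≈ 4.682

Break-even investment rate: n + δ = 0.007 + 0.079 = 0.086.
Setting f'(k) = n+δ gives 0.3·2.6·k^(0.3−1) = 0.086, hence k_gold = (0.3·2.6/0.086)^(1/0.7) ≈ 23.3343.
y_gold = 2.6·23.3343^0.3 ≈ 6.6892.
c_gold = y_gold − (n+δ)·k_gold = 6.6892 − 0.086·23.3343 ≈ 4.6824.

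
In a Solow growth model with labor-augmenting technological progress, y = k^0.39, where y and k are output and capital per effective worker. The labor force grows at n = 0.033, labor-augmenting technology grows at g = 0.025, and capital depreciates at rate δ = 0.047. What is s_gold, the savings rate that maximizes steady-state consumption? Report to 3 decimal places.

Break-even investment rate: n + g + δ = 0.033 + 0.025 + 0.047 = 0.105.
At the golden rule MPK = n+g+δ, and in any Cobb-Douglas steady state s = (n+g+δ)·k/y = MPK·k/y = capital's share 0.39.

s_gold = 0.390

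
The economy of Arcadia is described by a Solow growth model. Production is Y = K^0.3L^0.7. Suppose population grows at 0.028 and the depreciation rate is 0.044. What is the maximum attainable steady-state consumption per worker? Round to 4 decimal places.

n + δ = 0.028 + 0.044 = 0.072.
Maximizing c = f(k) − (n+δ)·k gives f'(k) = n+δ, i.e. 0.3·k^(0.3−1) = 0.072, so k_gold = (0.3/0.072)^(1/0.7) ≈ 7.6809.
y_gold = 7.6809^0.3 ≈ 1.8434.
c_gold = y_gold − (n+δ)·k_gold = 1.8434 − 0.072·7.6809 ≈ 1.2904.

c_gold ≈ 1.2904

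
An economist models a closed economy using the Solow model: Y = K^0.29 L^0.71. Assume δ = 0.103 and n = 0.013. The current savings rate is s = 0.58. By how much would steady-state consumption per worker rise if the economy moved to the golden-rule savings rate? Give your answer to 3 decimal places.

Δc ≈ 0.222

n + δ = 0.013 + 0.103 = 0.116.
Current steady state (s = 0.58): k* = (0.58/0.116)^(1/0.71) ≈ 9.6486, y* = 9.6486^0.29 ≈ 1.9297, c* = (1−0.58)·1.9297 ≈ 0.8105.
Golden rule sets MPK = n+δ: 0.29·k^(0.29−1) = 0.116, so k_gold = (0.29/0.116)^(1/0.71) ≈ 3.6348.
y_gold = 3.6348^0.29 ≈ 1.4539, c_gold = y_gold − 0.116·k_gold ≈ 1.0323.
Gain: Δc = 1.0323 − 0.8105 ≈ 0.2218.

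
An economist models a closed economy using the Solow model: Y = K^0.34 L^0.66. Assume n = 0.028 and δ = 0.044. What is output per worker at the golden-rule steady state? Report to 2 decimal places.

Capital per worker breaks even when investment replaces (n + δ)·k; here n + δ = 0.072.
Golden rule sets MPK = n+δ: 0.34·k^(0.34−1) = 0.072, so k_gold = (0.34/0.072)^(1/0.66) ≈ 10.5059.
Output: y_gold = k_gold^0.34 = 10.5059^0.34 ≈ 2.2248.

y_gold ≈ 2.22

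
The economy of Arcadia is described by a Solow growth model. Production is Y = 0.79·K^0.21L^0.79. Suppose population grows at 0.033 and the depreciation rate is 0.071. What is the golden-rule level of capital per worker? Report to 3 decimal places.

k_gold ≈ 1.806

Capital per worker breaks even when investment replaces (n + δ)·k; here n + δ = 0.104.
Maximizing c = f(k) − (n+δ)·k gives f'(k) = n+δ, i.e. 0.21·0.79·k^(0.21−1) = 0.104, so k_gold = (0.21·0.79/0.104)^(1/0.79) ≈ 1.8060.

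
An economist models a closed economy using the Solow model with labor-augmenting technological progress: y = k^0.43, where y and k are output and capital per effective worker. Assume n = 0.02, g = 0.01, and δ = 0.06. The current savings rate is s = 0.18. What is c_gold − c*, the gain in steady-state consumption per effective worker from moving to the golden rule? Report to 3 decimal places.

n + g + δ = 0.02 + 0.01 + 0.06 = 0.09.
Current steady state (s = 0.18): k* = (0.18/0.09)^(1/0.57) ≈ 3.3738, y* = 3.3738^0.43 ≈ 1.6869, c* = (1−0.18)·1.6869 ≈ 1.3833.
Golden rule sets MPK = n+g+δ: 0.43·k^(0.43−1) = 0.09, so k_gold = (0.43/0.09)^(1/0.57) ≈ 15.5462.
y_gold = 15.5462^0.43 ≈ 3.2539, c_gold = y_gold − 0.09·k_gold ≈ 1.8547.
Gain: Δc = 1.8547 − 1.3833 ≈ 0.4714.

Δc ≈ 0.471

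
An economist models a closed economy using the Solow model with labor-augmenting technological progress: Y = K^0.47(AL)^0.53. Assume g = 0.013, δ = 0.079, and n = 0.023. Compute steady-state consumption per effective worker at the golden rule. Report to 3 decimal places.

Break-even investment rate: n + g + δ = 0.023 + 0.013 + 0.079 = 0.115.
Setting f'(k) = n+g+δ gives 0.47·k^(0.47−1) = 0.115, hence k_gold = (0.47/0.115)^(1/0.53) ≈ 14.2425.
y_gold = 14.2425^0.47 ≈ 3.4849.
c_gold = y_gold − (n+g+δ)·k_gold = 3.4849 − 0.115·14.2425 ≈ 1.8470.

c_gold ≈ 1.847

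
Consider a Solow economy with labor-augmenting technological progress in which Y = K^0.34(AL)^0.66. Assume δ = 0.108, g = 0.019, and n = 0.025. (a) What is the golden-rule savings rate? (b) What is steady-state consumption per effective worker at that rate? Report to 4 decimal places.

Break-even investment rate: n + g + δ = 0.025 + 0.019 + 0.108 = 0.152.
For Cobb-Douglas, s_gold equals capital's share: s_gold = 0.34.
At the golden rule the marginal product of capital equals n+g+δ: 0.34·k^(0.34−1) = 0.152. Solving, k_gold = (0.34/0.152)^(1/0.66) ≈ 3.3865.
y_gold = 3.3865^0.34 ≈ 1.5140; c_gold = (1−0.34)·y_gold ≈ 0.9992.

(a) s_gold = 0.3400; (b) c_gold ≈ 0.9992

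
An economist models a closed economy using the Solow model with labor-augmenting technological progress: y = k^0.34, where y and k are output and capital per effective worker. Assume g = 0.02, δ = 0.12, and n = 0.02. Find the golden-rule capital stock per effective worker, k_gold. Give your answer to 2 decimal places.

Capital per effective worker breaks even when investment replaces (n + g + δ)·k; here n + g + δ = 0.16.
Maximizing c = f(k) − (n+g+δ)·k gives f'(k) = n+g+δ, i.e. 0.34·k^(0.34−1) = 0.16, so k_gold = (0.34/0.16)^(1/0.66) ≈ 3.1333.

k_gold ≈ 3.13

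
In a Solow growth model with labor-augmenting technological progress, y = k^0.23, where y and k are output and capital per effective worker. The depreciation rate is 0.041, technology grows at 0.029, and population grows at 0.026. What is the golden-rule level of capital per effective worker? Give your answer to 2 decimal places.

Break-even investment rate: n + g + δ = 0.026 + 0.029 + 0.041 = 0.096.
Maximizing c = f(k) − (n+g+δ)·k gives f'(k) = n+g+δ, i.e. 0.23·k^(0.23−1) = 0.096, so k_gold = (0.23/0.096)^(1/0.77) ≈ 3.1103.

k_gold ≈ 3.11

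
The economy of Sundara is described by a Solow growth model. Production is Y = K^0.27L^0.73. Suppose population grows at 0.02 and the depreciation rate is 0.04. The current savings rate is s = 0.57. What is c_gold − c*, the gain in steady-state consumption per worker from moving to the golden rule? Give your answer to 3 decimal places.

Capital per worker breaks even when investment replaces (n + δ)·k; here n + δ = 0.06.
Current steady state (s = 0.57): k* = (0.57/0.06)^(1/0.73) ≈ 21.8448, y* = 21.8448^0.27 ≈ 2.2994, c* = (1−0.57)·2.2994 ≈ 0.9888.
Setting f'(k) = n+δ gives 0.27·k^(0.27−1) = 0.06, hence k_gold = (0.27/0.06)^(1/0.73) ≈ 7.8490.
y_gold = 7.8490^0.27 ≈ 1.7442, c_gold = y_gold − 0.06·k_gold ≈ 1.2733.
Gain: Δc = 1.2733 − 0.9888 ≈ 0.2845.

Δc ≈ 0.285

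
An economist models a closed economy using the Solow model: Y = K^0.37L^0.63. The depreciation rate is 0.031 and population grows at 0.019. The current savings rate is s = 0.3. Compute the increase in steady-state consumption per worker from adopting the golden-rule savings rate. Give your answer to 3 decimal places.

n + δ = 0.019 + 0.031 = 0.05.
Current steady state (s = 0.3): k* = (0.3/0.05)^(1/0.63) ≈ 17.1854, y* = 17.1854^0.37 ≈ 2.8642, c* = (1−0.3)·2.8642 ≈ 2.0050.
Setting f'(k) = n+δ gives 0.37·k^(0.37−1) = 0.05, hence k_gold = (0.37/0.05)^(1/0.63) ≈ 23.9736.
y_gold = 23.9736^0.37 ≈ 3.2397, c_gold = y_gold − 0.05·k_gold ≈ 2.0410.
Gain: Δc = 2.0410 − 2.0050 ≈ 0.0360.

Δc ≈ 0.036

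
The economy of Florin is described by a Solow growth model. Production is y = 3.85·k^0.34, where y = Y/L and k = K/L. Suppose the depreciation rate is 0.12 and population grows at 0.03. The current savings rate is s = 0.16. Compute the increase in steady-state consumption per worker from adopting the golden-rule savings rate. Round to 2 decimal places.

n + δ = 0.03 + 0.12 = 0.15.
Current steady state (s = 0.16): k* = (0.16·3.85/0.15)^(1/0.66) ≈ 8.5022, y* = 3.85·8.5022^0.34 ≈ 7.9708, c* = (1−0.16)·7.9708 ≈ 6.6955.
At the golden rule the marginal product of capital equals n+δ: 0.34·3.85·k^(0.34−1) = 0.15. Solving, k_gold = (0.34·3.85/0.15)^(1/0.66) ≈ 26.6396.
y_gold = 3.85·26.6396^0.34 ≈ 11.7528, c_gold = y_gold − 0.15·k_gold ≈ 7.7568.
Gain: Δc = 7.7568 − 6.6955 ≈ 1.0614.

Δc ≈ 1.06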